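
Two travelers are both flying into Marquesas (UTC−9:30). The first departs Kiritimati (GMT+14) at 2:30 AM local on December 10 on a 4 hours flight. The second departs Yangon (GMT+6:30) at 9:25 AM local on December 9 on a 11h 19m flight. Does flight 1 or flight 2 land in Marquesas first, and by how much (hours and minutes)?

Flight 1 in UTC: 2:30 AM − 14:00 = 12:30 PM on Dec 9.
+4 hours → arrive 4:30 PM UTC on Dec 9.
Flight 2 in UTC: 9:25 AM − 6:30 = 2:55 AM on Dec 9.
+11 hours and 19 minutes → arrive 2:14 PM UTC on Dec 9.
Flight 2 lands earlier by 2 hours 16 minutes.

the second, by 2 hours 16 minutes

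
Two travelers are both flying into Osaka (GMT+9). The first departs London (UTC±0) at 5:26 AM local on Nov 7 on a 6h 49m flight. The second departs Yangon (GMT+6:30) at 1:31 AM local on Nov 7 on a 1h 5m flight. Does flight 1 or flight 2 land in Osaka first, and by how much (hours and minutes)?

the second, by 16 hours 9 minutes

Flight 1 departs at 5:26 AM UTC (Nov 7).
+6 hours 49 minutes → arrive 12:15 PM UTC on Nov 7.
Flight 2 in UTC: 1:31 AM − 6:30 = 7:01 PM on Nov 6.
+1 hour 5 minutes → arrive 8:06 PM UTC on Nov 6.
Flight 2 lands earlier by 16 hours 9 minutes.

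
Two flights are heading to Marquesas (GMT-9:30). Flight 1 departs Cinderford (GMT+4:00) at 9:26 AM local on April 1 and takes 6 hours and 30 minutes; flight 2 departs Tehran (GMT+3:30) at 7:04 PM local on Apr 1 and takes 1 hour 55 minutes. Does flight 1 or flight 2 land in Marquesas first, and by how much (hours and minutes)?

Flight 1 in UTC: 9:26 AM − 4:00 = 5:26 AM on Apr 1.
+6 hours 30 minutes → arrive 11:56 AM UTC on Apr 1.
Flight 2 in UTC: 7:04 PM − 3:30 = 3:34 PM on Apr 1.
+1 hour and 55 minutes → arrive 5:29 PM UTC on Apr 1.
Flight 1 lands earlier by 5 hours 33 minutes.

the first, by 5 hours 33 minutes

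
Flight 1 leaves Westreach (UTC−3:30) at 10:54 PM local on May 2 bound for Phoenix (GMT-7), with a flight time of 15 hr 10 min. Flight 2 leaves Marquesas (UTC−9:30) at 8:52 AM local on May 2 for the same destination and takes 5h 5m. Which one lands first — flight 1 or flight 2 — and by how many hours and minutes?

Flight 1 in UTC: 10:54 PM + 3:30 = 2:24 AM on May 3.
+15 hours and 10 minutes → arrive 5:34 PM UTC on May 3.
Flight 2 in UTC: 8:52 AM + 9:30 = 6:22 PM on May 2.
+5 hours 5 minutes → arrive 11:27 PM UTC on May 2.
Flight 2 lands earlier by 18 hours 7 minutes.

the second, by 18 hours 7 minutes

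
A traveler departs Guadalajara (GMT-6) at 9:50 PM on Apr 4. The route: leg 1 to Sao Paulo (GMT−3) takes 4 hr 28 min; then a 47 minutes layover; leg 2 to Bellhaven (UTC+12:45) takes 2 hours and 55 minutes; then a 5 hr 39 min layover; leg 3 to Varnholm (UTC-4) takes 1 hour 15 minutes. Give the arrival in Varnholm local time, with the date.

Convert departure to UTC: 9:50 PM + 6:00 = 3:50 AM UTC on Apr 5.
Add 4 hours 28 minutes leg 1 → 8:18 AM UTC.
Add 47 minutes layover in Sao Paulo → 9:05 AM UTC.
Add 2 hours and 55 minutes leg 2 → 12:00 PM UTC.
Add 5 hours 39 minutes layover in Bellhaven → 5:39 PM UTC.
Add 1 hour and 15 minutes leg 3 → 6:54 PM UTC.
Varnholm is UTC−4:00, so local arrival = 6:54 PM − 4:00 = 2:54 PM on Apr 5.

2:54 PM on Apr 5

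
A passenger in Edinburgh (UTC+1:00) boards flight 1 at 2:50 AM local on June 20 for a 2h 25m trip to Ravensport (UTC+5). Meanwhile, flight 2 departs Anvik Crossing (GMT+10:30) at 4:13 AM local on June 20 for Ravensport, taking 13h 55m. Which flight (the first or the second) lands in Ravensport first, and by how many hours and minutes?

the first, by 3 hours 23 minutes

Flight 1 in UTC: 2:50 AM − 1:00 = 1:50 AM on Jun 20.
+2 hours 25 minutes → arrive 4:15 AM UTC on Jun 20.
Flight 2 in UTC: 4:13 AM − 10:30 = 5:43 PM on Jun 19.
+13 hours 55 minutes → arrive 7:38 AM UTC on Jun 20.
Flight 1 lands earlier by 3 hours 23 minutes.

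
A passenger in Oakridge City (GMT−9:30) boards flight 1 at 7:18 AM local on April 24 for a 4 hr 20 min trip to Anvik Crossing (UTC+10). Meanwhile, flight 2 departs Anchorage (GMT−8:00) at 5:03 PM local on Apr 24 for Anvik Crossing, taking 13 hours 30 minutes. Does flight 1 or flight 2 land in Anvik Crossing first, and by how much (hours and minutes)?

the first, by 17 hours 25 minutes

Flight 1 in UTC: 7:18 AM + 9:30 = 4:48 PM on Apr 24.
+4 hours 20 minutes → arrive 9:08 PM UTC on Apr 24.
Flight 2 in UTC: 5:03 PM + 8:00 = 1:03 AM on Apr 25.
+13 hours 30 minutes → arrive 2:33 PM UTC on Apr 25.
Flight 1 lands earlier by 17 hours 25 minutes.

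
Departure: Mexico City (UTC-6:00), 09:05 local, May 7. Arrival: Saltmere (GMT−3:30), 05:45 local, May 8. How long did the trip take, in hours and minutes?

Saltmere is 2:30 ahead of Mexico City.
Clock-face elapsed time (ignoring zones) is 20 hours 40 minutes.
Actual elapsed = 20 hours 40 minutes − 2:30 = 18 hours 10 minutes.

18 hours 10 minutes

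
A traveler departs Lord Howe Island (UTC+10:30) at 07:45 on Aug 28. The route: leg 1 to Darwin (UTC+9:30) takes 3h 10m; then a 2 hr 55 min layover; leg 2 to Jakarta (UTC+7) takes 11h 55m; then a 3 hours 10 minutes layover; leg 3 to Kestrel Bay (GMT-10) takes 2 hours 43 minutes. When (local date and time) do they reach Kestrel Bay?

11:08 on August 28

Convert departure to UTC: 07:45 − 10:30 = 21:15 UTC on Aug 27.
Add 3 hours 10 minutes leg 1 → 00:25 UTC (Aug 28).
Add 2 hours and 55 minutes layover in Darwin → 03:20 UTC.
Add 11 hours and 55 minutes leg 2 → 15:15 UTC.
Add 3 hours 10 minutes layover in Jakarta → 18:25 UTC.
Add 2 hours 43 minutes leg 3 → 21:08 UTC.
Kestrel Bay is UTC−10:00, so local arrival = 21:08 − 10:00 = 11:08 on Aug 28.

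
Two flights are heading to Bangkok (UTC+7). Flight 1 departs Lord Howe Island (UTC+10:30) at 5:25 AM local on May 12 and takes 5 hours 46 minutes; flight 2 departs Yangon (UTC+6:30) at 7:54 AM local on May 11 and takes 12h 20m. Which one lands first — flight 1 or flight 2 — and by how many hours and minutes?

the second, by 10 hours 57 minutes

Flight 1 in UTC: 5:25 AM − 10:30 = 6:55 PM on May 11.
+5 hours 46 minutes → arrive 12:41 AM UTC on May 12.
Flight 2 in UTC: 7:54 AM − 6:30 = 1:24 AM on May 11.
+12 hours 20 minutes → arrive 1:44 PM UTC on May 11.
Flight 2 lands earlier by 10 hours 57 minutes.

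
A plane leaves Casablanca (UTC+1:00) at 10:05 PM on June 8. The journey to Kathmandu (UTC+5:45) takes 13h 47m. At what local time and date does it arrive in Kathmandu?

4:37 PM on Jun 9

Convert departure to UTC: 10:05 PM − 1:00 = 9:05 PM UTC on Jun 8.
Add 13 hours 47 minutes travel time → 10:52 AM UTC (Jun 9).
Kathmandu is UTC+5:45, so local arrival = 10:52 AM + 5:45 = 4:37 PM on Jun 9.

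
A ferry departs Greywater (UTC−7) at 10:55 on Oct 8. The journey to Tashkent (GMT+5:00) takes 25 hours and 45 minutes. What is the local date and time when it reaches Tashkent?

00:40 on October 10

Convert departure to UTC: 10:55 + 7:00 = 17:55 UTC on Oct 8.
Add 25 hours and 45 minutes travel time → 19:40 UTC (Oct 9).
Tashkent is UTC+5:00, so local arrival = 19:40 + 5:00 = 00:40 on Oct 10.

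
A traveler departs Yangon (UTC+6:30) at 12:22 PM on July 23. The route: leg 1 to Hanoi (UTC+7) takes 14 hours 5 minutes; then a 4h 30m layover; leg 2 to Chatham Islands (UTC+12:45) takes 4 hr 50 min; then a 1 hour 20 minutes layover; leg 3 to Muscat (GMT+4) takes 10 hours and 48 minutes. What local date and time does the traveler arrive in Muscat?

9:25 PM on July 24

Convert departure to UTC: 12:22 PM − 6:30 = 5:52 AM UTC on Jul 23.
Add 14 hours and 5 minutes leg 1 → 7:57 PM UTC.
Add 4 hours 30 minutes layover in Hanoi → 12:27 AM UTC (Jul 24).
Add 4 hours 50 minutes leg 2 → 5:17 AM UTC.
Add 1 hour and 20 minutes layover in Chatham Islands → 6:37 AM UTC.
Add 10 hours and 48 minutes leg 3 → 5:25 PM UTC.
Muscat is UTC+4:00, so local arrival = 5:25 PM + 4:00 = 9:25 PM on Jul 24.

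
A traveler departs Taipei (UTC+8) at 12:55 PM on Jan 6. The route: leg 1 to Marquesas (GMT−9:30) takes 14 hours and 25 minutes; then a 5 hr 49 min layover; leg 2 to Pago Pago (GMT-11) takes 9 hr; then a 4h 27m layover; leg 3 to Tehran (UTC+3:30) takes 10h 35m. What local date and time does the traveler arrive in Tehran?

4:41 AM on January 8

Convert departure to UTC: 12:55 PM − 8:00 = 4:55 AM UTC on Jan 6.
Add 14 hours and 25 minutes leg 1 → 7:20 PM UTC.
Add 5 hours 49 minutes layover in Marquesas → 1:09 AM UTC (Jan 7).
Add 9 hours leg 2 → 10:09 AM UTC.
Add 4 hours and 27 minutes layover in Pago Pago → 2:36 PM UTC.
Add 10 hours 35 minutes leg 3 → 1:11 AM UTC (Jan 8).
Tehran is UTC+3:30, so local arrival = 1:11 AM + 3:30 = 4:41 AM on Jan 8.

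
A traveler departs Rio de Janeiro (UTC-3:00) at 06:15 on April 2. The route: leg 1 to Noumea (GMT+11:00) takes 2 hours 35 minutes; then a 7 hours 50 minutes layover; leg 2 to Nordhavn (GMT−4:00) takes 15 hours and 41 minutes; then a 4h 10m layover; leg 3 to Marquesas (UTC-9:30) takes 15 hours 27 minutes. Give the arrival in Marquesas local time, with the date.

21:28 on April 3

Convert departure to UTC: 06:15 + 3:00 = 09:15 UTC on Apr 2.
Add 2 hours 35 minutes leg 1 → 11:50 UTC.
Add 7 hours and 50 minutes layover in Noumea → 19:40 UTC.
Add 15 hours 41 minutes leg 2 → 11:21 UTC (Apr 3).
Add 4 hours and 10 minutes layover in Nordhavn → 15:31 UTC.
Add 15 hours 27 minutes leg 3 → 06:58 UTC (Apr 4).
Marquesas is UTC−9:30, so local arrival = 06:58 − 9:30 = 21:28 on Apr 3.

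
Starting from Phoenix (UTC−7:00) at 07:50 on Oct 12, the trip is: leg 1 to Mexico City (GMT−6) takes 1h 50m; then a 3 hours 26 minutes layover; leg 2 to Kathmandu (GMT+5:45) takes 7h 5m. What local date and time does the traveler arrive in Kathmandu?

Convert departure to UTC: 07:50 + 7:00 = 14:50 UTC on Oct 12.
Add 1 hour and 50 minutes leg 1 → 16:40 UTC.
Add 3 hours and 26 minutes layover in Mexico City → 20:06 UTC.
Add 7 hours and 5 minutes leg 2 → 03:11 UTC (Oct 13).
Kathmandu is UTC+5:45, so local arrival = 03:11 + 5:45 = 08:56 on Oct 13.

08:56 on October 13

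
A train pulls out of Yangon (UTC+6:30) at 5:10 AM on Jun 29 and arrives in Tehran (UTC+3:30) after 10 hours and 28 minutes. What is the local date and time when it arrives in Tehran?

12:38 PM on Jun 29

Convert departure to UTC: 5:10 AM − 6:30 = 10:40 PM UTC on Jun 28.
Add 10 hours and 28 minutes travel time → 9:08 AM UTC (Jun 29).
Tehran is UTC+3:30, so local arrival = 9:08 AM + 3:30 = 12:38 PM on Jun 29.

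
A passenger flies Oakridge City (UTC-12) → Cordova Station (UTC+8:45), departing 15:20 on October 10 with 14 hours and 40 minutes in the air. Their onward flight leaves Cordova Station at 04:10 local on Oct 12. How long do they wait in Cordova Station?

Convert departure to UTC: 15:20 + 12:00 = 03:20 UTC on Oct 11.
Add 14 hours and 40 minutes flight time → 18:00 UTC.
Cordova Station is UTC+8:45, so local arrival = 18:00 + 8:45 = 02:45 on Oct 12.
Layover = 04:10 − 02:45 = 1 hour 25 minutes.

1 hour 25 minutes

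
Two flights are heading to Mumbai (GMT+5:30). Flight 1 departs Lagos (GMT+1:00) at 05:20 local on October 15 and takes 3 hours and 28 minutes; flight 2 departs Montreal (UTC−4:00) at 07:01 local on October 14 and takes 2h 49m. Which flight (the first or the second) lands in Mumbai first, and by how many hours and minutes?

Flight 1 in UTC: 05:20 − 1:00 = 04:20 on Oct 15.
+3 hours and 28 minutes → arrive 07:48 UTC on Oct 15.
Flight 2 in UTC: 07:01 + 4:00 = 11:01 on Oct 14.
+2 hours and 49 minutes → arrive 13:50 UTC on Oct 14.
Flight 2 lands earlier by 17 hours 58 minutes.

the second, by 17 hours 58 minutes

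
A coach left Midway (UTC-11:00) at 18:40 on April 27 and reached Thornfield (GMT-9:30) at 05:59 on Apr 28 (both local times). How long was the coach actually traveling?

Departure in UTC: 18:40 + 11:00 = 05:40 on Apr 28.
Arrival in UTC: 05:59 + 9:30 = 15:29 on Apr 28.
Elapsed = 15:29 − 05:40 = 9 hours 49 minutes.

9 hours 49 minutes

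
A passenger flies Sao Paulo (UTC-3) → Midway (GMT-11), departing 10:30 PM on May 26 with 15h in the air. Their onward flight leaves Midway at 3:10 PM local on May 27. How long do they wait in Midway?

9 hours 40 minutes

Convert departure to UTC: 10:30 PM + 3:00 = 1:30 AM UTC on May 27.
Add 15 hours flight time → 4:30 PM UTC.
Midway is UTC−11:00, so local arrival = 4:30 PM − 11:00 = 5:30 AM on May 27.
Layover = 3:10 PM − 5:30 AM = 9 hours 40 minutes.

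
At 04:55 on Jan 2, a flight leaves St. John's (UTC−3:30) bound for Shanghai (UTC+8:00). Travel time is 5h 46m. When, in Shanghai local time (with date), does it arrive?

Shanghai is 11:30 ahead of St. John's.
After 5 hours and 46 minutes it is 10:41 in St. John's.
Shift by the zone difference: 10:41 + 11:30 = 22:11 on Jan 2 in Shanghai.

22:11 on Jan 2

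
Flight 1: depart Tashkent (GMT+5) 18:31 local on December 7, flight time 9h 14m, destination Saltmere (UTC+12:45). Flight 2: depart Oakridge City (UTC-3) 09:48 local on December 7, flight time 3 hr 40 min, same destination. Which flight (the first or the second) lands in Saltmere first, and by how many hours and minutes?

Flight 1 in UTC: 18:31 − 5:00 = 13:31 on Dec 7.
+9 hours and 14 minutes → arrive 22:45 UTC on Dec 7.
Flight 2 in UTC: 09:48 + 3:00 = 12:48 on Dec 7.
+3 hours 40 minutes → arrive 16:28 UTC on Dec 7.
Flight 2 lands earlier by 6 hours 17 minutes.

the second, by 6 hours 17 minutes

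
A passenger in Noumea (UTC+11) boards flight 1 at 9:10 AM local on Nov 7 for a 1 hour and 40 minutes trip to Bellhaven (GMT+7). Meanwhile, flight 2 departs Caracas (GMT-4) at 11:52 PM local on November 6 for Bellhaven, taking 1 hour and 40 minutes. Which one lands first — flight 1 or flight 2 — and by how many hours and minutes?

the first, by 5 hours 42 minutes

Flight 1 in UTC: 9:10 AM − 11:00 = 10:10 PM on Nov 6.
+1 hour 40 minutes → arrive 11:50 PM UTC on Nov 6.
Flight 2 in UTC: 11:52 PM + 4:00 = 3:52 AM on Nov 7.
+1 hour and 40 minutes → arrive 5:32 AM UTC on Nov 7.
Flight 1 lands earlier by 5 hours 42 minutes.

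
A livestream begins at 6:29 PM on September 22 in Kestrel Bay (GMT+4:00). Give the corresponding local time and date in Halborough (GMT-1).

1:29 PM on Sep 22

Halborough is 5:00 behind Kestrel Bay.
Shift by the zone difference: 6:29 PM − 5:00 = 1:29 PM on Sep 22 in Halborough.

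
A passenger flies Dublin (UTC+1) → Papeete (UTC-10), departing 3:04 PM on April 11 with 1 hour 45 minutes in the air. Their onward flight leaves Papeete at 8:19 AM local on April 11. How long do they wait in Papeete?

2 hours 30 minutes

Convert departure to UTC: 3:04 PM − 1:00 = 2:04 PM UTC on Apr 11.
Add 1 hour 45 minutes flight time → 3:49 PM UTC.
Papeete is UTC−10:00, so local arrival = 3:49 PM − 10:00 = 5:49 AM on Apr 11.
Layover = 8:19 AM − 5:49 AM = 2 hours 30 minutes.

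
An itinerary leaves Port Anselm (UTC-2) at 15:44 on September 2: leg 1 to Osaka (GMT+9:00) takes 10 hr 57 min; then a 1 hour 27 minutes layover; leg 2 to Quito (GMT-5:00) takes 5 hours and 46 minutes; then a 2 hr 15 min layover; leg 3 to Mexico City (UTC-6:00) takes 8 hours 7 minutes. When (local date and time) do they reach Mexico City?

16:16 on September 3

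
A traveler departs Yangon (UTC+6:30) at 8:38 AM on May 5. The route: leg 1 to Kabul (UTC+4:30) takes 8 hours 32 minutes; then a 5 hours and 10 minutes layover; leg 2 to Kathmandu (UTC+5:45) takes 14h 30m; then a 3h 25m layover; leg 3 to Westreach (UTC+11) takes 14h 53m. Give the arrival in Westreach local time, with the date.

Convert departure to UTC: 8:38 AM − 6:30 = 2:08 AM UTC on May 5.
Add 8 hours and 32 minutes leg 1 → 10:40 AM UTC.
Add 5 hours 10 minutes layover in Kabul → 3:50 PM UTC.
Add 14 hours 30 minutes leg 2 → 6:20 AM UTC (May 6).
Add 3 hours 25 minutes layover in Kathmandu → 9:45 AM UTC.
Add 14 hours and 53 minutes leg 3 → 12:38 AM UTC (May 7).
Westreach is UTC+11:00, so local arrival = 12:38 AM + 11:00 = 11:38 AM on May 7.

11:38 AM on May 7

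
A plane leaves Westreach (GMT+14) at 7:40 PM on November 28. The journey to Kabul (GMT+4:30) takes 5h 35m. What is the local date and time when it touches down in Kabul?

3:45 PM on November 28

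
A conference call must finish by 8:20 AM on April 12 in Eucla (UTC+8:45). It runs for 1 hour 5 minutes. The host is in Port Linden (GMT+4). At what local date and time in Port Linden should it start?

Target end time in UTC: 8:20 AM − 8:45 = 11:35 PM on Apr 11.
Subtract 1 hour 5 minutes → start 10:30 PM UTC on Apr 11.
Port Linden is UTC+4:00: 10:30 PM + 4:00 = 2:30 AM on Apr 12.

2:30 AM on April 12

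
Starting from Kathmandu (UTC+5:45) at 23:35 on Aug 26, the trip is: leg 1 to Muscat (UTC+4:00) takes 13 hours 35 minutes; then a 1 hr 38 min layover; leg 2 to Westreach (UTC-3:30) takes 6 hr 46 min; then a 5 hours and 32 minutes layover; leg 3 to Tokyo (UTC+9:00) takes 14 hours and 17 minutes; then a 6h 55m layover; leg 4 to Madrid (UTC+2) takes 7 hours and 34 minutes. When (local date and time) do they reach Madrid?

Convert departure to UTC: 23:35 − 5:45 = 17:50 UTC on Aug 26.
Add 13 hours 35 minutes leg 1 → 07:25 UTC (Aug 27).
Add 1 hour 38 minutes layover in Muscat → 09:03 UTC.
Add 6 hours 46 minutes leg 2 → 15:49 UTC.
Add 5 hours and 32 minutes layover in Westreach → 21:21 UTC.
Add 14 hours 17 minutes leg 3 → 11:38 UTC (Aug 28).
Add 6 hours and 55 minutes layover in Tokyo → 18:33 UTC.
Add 7 hours and 34 minutes leg 4 → 02:07 UTC (Aug 29).
Madrid is UTC+2:00, so local arrival = 02:07 + 2:00 = 04:07 on Aug 29.

04:07 on Aug 29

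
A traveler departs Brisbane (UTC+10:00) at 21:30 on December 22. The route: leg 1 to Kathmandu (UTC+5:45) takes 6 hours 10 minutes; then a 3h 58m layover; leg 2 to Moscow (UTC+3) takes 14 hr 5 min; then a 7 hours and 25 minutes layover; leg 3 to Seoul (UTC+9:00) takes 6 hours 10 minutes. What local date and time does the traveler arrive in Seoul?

10:18 on December 24

Convert departure to UTC: 21:30 − 10:00 = 11:30 UTC on Dec 22.
Add 6 hours and 10 minutes leg 1 → 17:40 UTC.
Add 3 hours and 58 minutes layover in Kathmandu → 21:38 UTC.
Add 14 hours 5 minutes leg 2 → 11:43 UTC (Dec 23).
Add 7 hours 25 minutes layover in Moscow → 19:08 UTC.
Add 6 hours 10 minutes leg 3 → 01:18 UTC (Dec 24).
Seoul is UTC+9:00, so local arrival = 01:18 + 9:00 = 10:18 on Dec 24.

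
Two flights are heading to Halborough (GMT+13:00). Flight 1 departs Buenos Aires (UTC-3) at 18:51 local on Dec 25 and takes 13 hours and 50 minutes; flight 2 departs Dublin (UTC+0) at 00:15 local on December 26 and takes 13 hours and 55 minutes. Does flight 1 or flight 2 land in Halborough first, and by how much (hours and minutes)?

Flight 1 in UTC: 18:51 + 3:00 = 21:51 on Dec 25.
+13 hours 50 minutes → arrive 11:41 UTC on Dec 26.
Flight 2 departs at 00:15 UTC (Dec 26).
+13 hours and 55 minutes → arrive 14:10 UTC on Dec 26.
Flight 1 lands earlier by 2 hours 29 minutes.

the first, by 2 hours 29 minutes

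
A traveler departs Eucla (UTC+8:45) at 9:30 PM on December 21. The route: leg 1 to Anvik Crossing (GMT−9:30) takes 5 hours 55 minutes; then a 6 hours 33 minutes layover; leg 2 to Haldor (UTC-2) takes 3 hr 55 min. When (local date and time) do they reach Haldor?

Convert departure to UTC: 9:30 PM − 8:45 = 12:45 PM UTC on Dec 21.
Add 5 hours and 55 minutes leg 1 → 6:40 PM UTC.
Add 6 hours and 33 minutes layover in Anvik Crossing → 1:13 AM UTC (Dec 22).
Add 3 hours 55 minutes leg 2 → 5:08 AM UTC.
Haldor is UTC−2:00, so local arrival = 5:08 AM − 2:00 = 3:08 AM on Dec 22.

3:08 AM on Dec 22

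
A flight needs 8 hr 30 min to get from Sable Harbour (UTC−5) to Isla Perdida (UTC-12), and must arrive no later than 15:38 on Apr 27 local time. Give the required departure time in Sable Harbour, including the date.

14:08 on Apr 27

Target arrival in UTC: 15:38 + 12:00 = 03:38 on Apr 28.
Subtract 8 hours and 30 minutes → departure 19:08 UTC on Apr 27.
Sable Harbour is UTC−5:00: 19:08 − 5:00 = 14:08 on Apr 27.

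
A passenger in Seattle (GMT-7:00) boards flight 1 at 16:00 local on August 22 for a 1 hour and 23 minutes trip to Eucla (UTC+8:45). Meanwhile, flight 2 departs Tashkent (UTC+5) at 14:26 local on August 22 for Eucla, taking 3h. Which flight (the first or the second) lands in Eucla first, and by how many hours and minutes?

the second, by 11 hours 57 minutes

Flight 1 in UTC: 16:00 + 7:00 = 23:00 on Aug 22.
+1 hour 23 minutes → arrive 00:23 UTC on Aug 23.
Flight 2 in UTC: 14:26 − 5:00 = 09:26 on Aug 22.
+3 hours → arrive 12:26 UTC on Aug 22.
Flight 2 lands earlier by 11 hours 57 minutes.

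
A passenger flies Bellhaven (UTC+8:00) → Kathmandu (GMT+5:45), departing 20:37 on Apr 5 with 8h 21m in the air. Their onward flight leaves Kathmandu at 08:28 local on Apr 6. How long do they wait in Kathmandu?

5 hours 45 minutes

Convert departure to UTC: 20:37 − 8:00 = 12:37 UTC on Apr 5.
Add 8 hours 21 minutes flight time → 20:58 UTC.
Kathmandu is UTC+5:45, so local arrival = 20:58 + 5:45 = 02:43 on Apr 6.
Layover = 08:28 − 02:43 = 5 hours 45 minutes.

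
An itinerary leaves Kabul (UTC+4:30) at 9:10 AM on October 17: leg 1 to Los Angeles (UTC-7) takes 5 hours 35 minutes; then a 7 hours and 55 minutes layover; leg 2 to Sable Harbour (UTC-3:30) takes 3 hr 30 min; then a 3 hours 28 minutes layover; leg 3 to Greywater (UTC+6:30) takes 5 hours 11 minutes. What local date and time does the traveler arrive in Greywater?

12:49 PM on October 18

Convert departure to UTC: 9:10 AM − 4:30 = 4:40 AM UTC on Oct 17.
Add 5 hours 35 minutes leg 1 → 10:15 AM UTC.
Add 7 hours and 55 minutes layover in Los Angeles → 6:10 PM UTC.
Add 3 hours 30 minutes leg 2 → 9:40 PM UTC.
Add 3 hours and 28 minutes layover in Sable Harbour → 1:08 AM UTC (Oct 18).
Add 5 hours 11 minutes leg 3 → 6:19 AM UTC.
Greywater is UTC+6:30, so local arrival = 6:19 AM + 6:30 = 12:49 PM on Oct 18.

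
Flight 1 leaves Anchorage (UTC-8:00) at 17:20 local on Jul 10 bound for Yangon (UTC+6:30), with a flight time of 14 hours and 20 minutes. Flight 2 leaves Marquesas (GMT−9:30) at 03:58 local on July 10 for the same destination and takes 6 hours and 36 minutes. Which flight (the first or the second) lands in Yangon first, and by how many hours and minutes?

Flight 1 in UTC: 17:20 + 8:00 = 01:20 on Jul 11.
+14 hours 20 minutes → arrive 15:40 UTC on Jul 11.
Flight 2 in UTC: 03:58 + 9:30 = 13:28 on Jul 10.
+6 hours 36 minutes → arrive 20:04 UTC on Jul 10.
Flight 2 lands earlier by 19 hours 36 minutes.

the second, by 19 hours 36 minutes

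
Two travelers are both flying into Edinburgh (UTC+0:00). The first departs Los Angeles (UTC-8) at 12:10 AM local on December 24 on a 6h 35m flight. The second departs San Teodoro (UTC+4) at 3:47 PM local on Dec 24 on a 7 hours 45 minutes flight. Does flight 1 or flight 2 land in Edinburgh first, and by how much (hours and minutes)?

the first, by 4 hours 47 minutes

Flight 1 in UTC: 12:10 AM + 8:00 = 8:10 AM on Dec 24.
+6 hours 35 minutes → arrive 2:45 PM UTC on Dec 24.
Flight 2 in UTC: 3:47 PM − 4:00 = 11:47 AM on Dec 24.
+7 hours 45 minutes → arrive 7:32 PM UTC on Dec 24.
Flight 1 lands earlier by 4 hours 47 minutes.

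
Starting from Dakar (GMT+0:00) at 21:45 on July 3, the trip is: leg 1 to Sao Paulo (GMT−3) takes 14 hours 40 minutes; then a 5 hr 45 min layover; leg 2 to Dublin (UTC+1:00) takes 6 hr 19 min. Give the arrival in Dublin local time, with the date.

01:29 on July 5

Dakar is at UTC+0, so departure is already 21:45 UTC on Jul 3.
Add 14 hours 40 minutes leg 1 → 12:25 UTC (Jul 4).
Add 5 hours and 45 minutes layover in Sao Paulo → 18:10 UTC.
Add 6 hours 19 minutes leg 2 → 00:29 UTC (Jul 5).
Dublin is UTC+1:00, so local arrival = 00:29 + 1:00 = 01:29 on Jul 5.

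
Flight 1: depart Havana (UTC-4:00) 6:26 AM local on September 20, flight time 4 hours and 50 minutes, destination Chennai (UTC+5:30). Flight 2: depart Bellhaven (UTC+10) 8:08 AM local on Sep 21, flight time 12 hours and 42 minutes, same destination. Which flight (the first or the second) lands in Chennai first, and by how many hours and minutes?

the first, by 19 hours 34 minutes

Flight 1 in UTC: 6:26 AM + 4:00 = 10:26 AM on Sep 20.
+4 hours 50 minutes → arrive 3:16 PM UTC on Sep 20.
Flight 2 in UTC: 8:08 AM − 10:00 = 10:08 PM on Sep 20.
+12 hours 42 minutes → arrive 10:50 AM UTC on Sep 21.
Flight 1 lands earlier by 19 hours 34 minutes.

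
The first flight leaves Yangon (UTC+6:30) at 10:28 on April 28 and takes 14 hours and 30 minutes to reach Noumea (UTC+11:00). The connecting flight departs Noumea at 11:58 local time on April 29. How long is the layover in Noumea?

Convert departure to UTC: 10:28 − 6:30 = 03:58 UTC on Apr 28.
Add 14 hours 30 minutes flight time → 18:28 UTC.
Noumea is UTC+11:00, so local arrival = 18:28 + 11:00 = 05:28 on Apr 29.
Layover = 11:58 − 05:28 = 6 hours 30 minutes.

6 hours 30 minutes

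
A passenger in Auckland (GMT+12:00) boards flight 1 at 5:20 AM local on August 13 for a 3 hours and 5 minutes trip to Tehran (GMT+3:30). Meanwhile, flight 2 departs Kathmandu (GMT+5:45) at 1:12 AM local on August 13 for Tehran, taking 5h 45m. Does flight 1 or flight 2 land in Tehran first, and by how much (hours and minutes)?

the first, by 4 hours 47 minutes

Flight 1 in UTC: 5:20 AM − 12:00 = 5:20 PM on Aug 12.
+3 hours and 5 minutes → arrive 8:25 PM UTC on Aug 12.
Flight 2 in UTC: 1:12 AM − 5:45 = 7:27 PM on Aug 12.
+5 hours 45 minutes → arrive 1:12 AM UTC on Aug 13.
Flight 1 lands earlier by 4 hours 47 minutes.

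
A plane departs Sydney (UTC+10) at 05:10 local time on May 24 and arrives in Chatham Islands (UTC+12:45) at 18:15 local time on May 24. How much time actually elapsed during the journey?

10 hours 20 minutes

Chatham Islands is 2:45 ahead of Sydney.
Clock-face elapsed time (ignoring zones) is 13 hours 5 minutes.
Actual elapsed = 13 hours 5 minutes − 2:45 = 10 hours 20 minutes.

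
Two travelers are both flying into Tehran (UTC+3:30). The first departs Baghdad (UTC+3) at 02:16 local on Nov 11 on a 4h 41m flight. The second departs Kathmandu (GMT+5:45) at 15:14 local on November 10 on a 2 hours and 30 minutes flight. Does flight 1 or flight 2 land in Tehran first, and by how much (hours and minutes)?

the second, by 15 hours 58 minutes

Flight 1 in UTC: 02:16 − 3:00 = 23:16 on Nov 10.
+4 hours 41 minutes → arrive 03:57 UTC on Nov 11.
Flight 2 in UTC: 15:14 − 5:45 = 09:29 on Nov 10.
+2 hours 30 minutes → arrive 11:59 UTC on Nov 10.
Flight 2 lands earlier by 15 hours 58 minutes.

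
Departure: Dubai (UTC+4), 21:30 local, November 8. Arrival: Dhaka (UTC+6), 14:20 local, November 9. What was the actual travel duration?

Departure in UTC: 21:30 − 4:00 = 17:30 on Nov 8.
Arrival in UTC: 14:20 − 6:00 = 08:20 on Nov 9.
Elapsed = 08:20 − 17:30 (+1 day) = 14 hours 50 minutes.

14 hours 50 minutes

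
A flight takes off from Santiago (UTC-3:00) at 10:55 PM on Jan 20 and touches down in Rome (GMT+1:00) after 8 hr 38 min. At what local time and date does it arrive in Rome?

Convert departure to UTC: 10:55 PM + 3:00 = 1:55 AM UTC on Jan 21.
Add 8 hours 38 minutes travel time → 10:33 AM UTC.
Rome is UTC+1:00, so local arrival = 10:33 AM + 1:00 = 11:33 AM on Jan 21.

11:33 AM on January 21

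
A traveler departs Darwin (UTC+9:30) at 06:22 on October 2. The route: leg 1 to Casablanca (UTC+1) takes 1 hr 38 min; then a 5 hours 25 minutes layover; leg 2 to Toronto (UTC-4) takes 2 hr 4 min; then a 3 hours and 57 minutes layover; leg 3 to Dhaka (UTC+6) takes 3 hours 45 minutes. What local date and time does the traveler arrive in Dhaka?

Convert departure to UTC: 06:22 − 9:30 = 20:52 UTC on Oct 1.
Add 1 hour 38 minutes leg 1 → 22:30 UTC.
Add 5 hours 25 minutes layover in Casablanca → 03:55 UTC (Oct 2).
Add 2 hours and 4 minutes leg 2 → 05:59 UTC.
Add 3 hours and 57 minutes layover in Toronto → 09:56 UTC.
Add 3 hours 45 minutes leg 3 → 13:41 UTC.
Dhaka is UTC+6:00, so local arrival = 13:41 + 6:00 = 19:41 on Oct 2.

19:41 on Oct 2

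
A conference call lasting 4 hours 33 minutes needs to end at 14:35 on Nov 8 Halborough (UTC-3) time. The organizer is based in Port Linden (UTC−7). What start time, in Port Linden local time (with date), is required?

Target end time in UTC: 14:35 + 3:00 = 17:35 on Nov 8.
Subtract 4 hours and 33 minutes → start 13:02 UTC on Nov 8.
Port Linden is UTC−7:00: 13:02 − 7:00 = 06:02 on Nov 8.

06:02 on Nov 8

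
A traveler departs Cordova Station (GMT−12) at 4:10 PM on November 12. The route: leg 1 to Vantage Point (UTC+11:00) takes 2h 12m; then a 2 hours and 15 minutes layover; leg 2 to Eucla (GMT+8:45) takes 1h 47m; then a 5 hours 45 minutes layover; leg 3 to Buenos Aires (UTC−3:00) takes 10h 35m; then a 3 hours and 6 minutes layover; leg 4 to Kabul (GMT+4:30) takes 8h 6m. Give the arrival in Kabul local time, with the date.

6:26 PM on November 14

Convert departure to UTC: 4:10 PM + 12:00 = 4:10 AM UTC on Nov 13.
Add 2 hours 12 minutes leg 1 → 6:22 AM UTC.
Add 2 hours and 15 minutes layover in Vantage Point → 8:37 AM UTC.
Add 1 hour 47 minutes leg 2 → 10:24 AM UTC.
Add 5 hours 45 minutes layover in Eucla → 4:09 PM UTC.
Add 10 hours and 35 minutes leg 3 → 2:44 AM UTC (Nov 14).
Add 3 hours 6 minutes layover in Buenos Aires → 5:50 AM UTC.
Add 8 hours and 6 minutes leg 4 → 1:56 PM UTC.
Kabul is UTC+4:30, so local arrival = 1:56 PM + 4:30 = 6:26 PM on Nov 14.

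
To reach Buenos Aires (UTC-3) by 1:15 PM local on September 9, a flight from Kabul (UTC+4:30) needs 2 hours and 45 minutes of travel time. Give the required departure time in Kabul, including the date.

6:00 PM on September 9

Target arrival in UTC: 1:15 PM + 3:00 = 4:15 PM on Sep 9.
Subtract 2 hours 45 minutes → departure 1:30 PM UTC on Sep 9.
Kabul is UTC+4:30: 1:30 PM + 4:30 = 6:00 PM on Sep 9.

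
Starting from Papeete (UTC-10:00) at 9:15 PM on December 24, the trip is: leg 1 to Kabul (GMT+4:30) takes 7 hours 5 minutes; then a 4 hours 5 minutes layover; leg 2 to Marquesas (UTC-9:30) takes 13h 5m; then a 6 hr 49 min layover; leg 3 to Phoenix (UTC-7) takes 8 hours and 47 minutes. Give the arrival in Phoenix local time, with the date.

4:06 PM on December 26

Convert departure to UTC: 9:15 PM + 10:00 = 7:15 AM UTC on Dec 25.
Add 7 hours and 5 minutes leg 1 → 2:20 PM UTC.
Add 4 hours 5 minutes layover in Kabul → 6:25 PM UTC.
Add 13 hours 5 minutes leg 2 → 7:30 AM UTC (Dec 26).
Add 6 hours and 49 minutes layover in Marquesas → 2:19 PM UTC.
Add 8 hours 47 minutes leg 3 → 11:06 PM UTC.
Phoenix is UTC−7:00, so local arrival = 11:06 PM − 7:00 = 4:06 PM on Dec 26.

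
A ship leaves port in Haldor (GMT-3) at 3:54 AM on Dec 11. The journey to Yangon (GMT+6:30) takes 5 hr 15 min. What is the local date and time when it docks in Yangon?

Convert departure to UTC: 3:54 AM + 3:00 = 6:54 AM UTC on Dec 11.
Add 5 hours and 15 minutes travel time → 12:09 PM UTC.
Yangon is UTC+6:30, so local arrival = 12:09 PM + 6:30 = 6:39 PM on Dec 11.

6:39 PM on Dec 11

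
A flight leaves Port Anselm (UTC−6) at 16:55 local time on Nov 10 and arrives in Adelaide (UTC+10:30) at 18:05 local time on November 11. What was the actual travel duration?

Departure in UTC: 16:55 + 6:00 = 22:55 on Nov 10.
Arrival in UTC: 18:05 − 10:30 = 07:35 on Nov 11.
Elapsed = 07:35 − 22:55 (+1 day) = 8 hours 40 minutes.

8 hours 40 minutes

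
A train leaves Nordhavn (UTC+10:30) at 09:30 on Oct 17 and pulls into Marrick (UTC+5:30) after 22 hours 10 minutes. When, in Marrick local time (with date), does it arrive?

Marrick is 5:00 behind Nordhavn.
After 22 hours 10 minutes it is 07:40 (Oct 18) in Nordhavn.
Shift by the zone difference: 07:40 − 5:00 = 02:40 on Oct 18 in Marrick.

02:40 on October 18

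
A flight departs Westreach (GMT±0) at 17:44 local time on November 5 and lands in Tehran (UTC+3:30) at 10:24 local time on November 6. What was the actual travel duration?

Tehran is 3:30 ahead of Westreach.
Clock-face elapsed time (ignoring zones) is 16 hours 40 minutes.
Actual elapsed = 16 hours 40 minutes − 3:30 = 13 hours 10 minutes.

13 hours 10 minutes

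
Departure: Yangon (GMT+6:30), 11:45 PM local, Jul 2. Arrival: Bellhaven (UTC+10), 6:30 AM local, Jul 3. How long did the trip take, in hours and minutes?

3 hours 15 minutes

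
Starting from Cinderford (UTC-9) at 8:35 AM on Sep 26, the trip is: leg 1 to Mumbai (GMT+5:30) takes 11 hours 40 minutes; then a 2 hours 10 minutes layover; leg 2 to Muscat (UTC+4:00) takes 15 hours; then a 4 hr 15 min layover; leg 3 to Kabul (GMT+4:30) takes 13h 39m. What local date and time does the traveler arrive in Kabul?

Convert departure to UTC: 8:35 AM + 9:00 = 5:35 PM UTC on Sep 26.
Add 11 hours 40 minutes leg 1 → 5:15 AM UTC (Sep 27).
Add 2 hours and 10 minutes layover in Mumbai → 7:25 AM UTC.
Add 15 hours leg 2 → 10:25 PM UTC.
Add 4 hours and 15 minutes layover in Muscat → 2:40 AM UTC (Sep 28).
Add 13 hours and 39 minutes leg 3 → 4:19 PM UTC.
Kabul is UTC+4:30, so local arrival = 4:19 PM + 4:30 = 8:49 PM on Sep 28.

8:49 PM on September 28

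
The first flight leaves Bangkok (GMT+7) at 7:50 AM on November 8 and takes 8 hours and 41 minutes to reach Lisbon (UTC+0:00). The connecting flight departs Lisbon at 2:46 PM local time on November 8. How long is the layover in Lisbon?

Convert departure to UTC: 7:50 AM − 7:00 = 12:50 AM UTC on Nov 8.
Add 8 hours 41 minutes flight time → 9:31 AM UTC.
Lisbon is UTC+0, so local arrival is the same: 9:31 AM on Nov 8.
Layover = 2:46 PM − 9:31 AM = 5 hours 15 minutes.

5 hours 15 minutes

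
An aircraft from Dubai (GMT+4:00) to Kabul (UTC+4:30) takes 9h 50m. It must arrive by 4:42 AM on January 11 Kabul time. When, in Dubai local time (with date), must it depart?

Target arrival in UTC: 4:42 AM − 4:30 = 12:12 AM on Jan 11.
Subtract 9 hours and 50 minutes → departure 2:22 PM UTC on Jan 10.
Dubai is UTC+4:00: 2:22 PM + 4:00 = 6:22 PM on Jan 10.

6:22 PM on Jan 10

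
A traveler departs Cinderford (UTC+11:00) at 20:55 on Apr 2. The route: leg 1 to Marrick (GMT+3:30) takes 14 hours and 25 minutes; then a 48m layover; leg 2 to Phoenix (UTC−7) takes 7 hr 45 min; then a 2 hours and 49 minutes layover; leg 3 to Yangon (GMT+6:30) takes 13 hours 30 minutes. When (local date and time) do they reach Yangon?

Convert departure to UTC: 20:55 − 11:00 = 09:55 UTC on Apr 2.
Add 14 hours 25 minutes leg 1 → 00:20 UTC (Apr 3).
Add 48 minutes layover in Marrick → 01:08 UTC.
Add 7 hours and 45 minutes leg 2 → 08:53 UTC.
Add 2 hours and 49 minutes layover in Phoenix → 11:42 UTC.
Add 13 hours 30 minutes leg 3 → 01:12 UTC (Apr 4).
Yangon is UTC+6:30, so local arrival = 01:12 + 6:30 = 07:42 on Apr 4.

07:42 on Apr 4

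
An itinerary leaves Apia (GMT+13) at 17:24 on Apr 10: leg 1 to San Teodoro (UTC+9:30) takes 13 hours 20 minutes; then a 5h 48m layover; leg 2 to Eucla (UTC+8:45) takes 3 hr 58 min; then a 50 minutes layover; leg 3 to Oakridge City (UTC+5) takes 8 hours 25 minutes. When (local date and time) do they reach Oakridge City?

Convert departure to UTC: 17:24 − 13:00 = 04:24 UTC on Apr 10.
Add 13 hours and 20 minutes leg 1 → 17:44 UTC.
Add 5 hours and 48 minutes layover in San Teodoro → 23:32 UTC.
Add 3 hours 58 minutes leg 2 → 03:30 UTC (Apr 11).
Add 50 minutes layover in Eucla → 04:20 UTC.
Add 8 hours 25 minutes leg 3 → 12:45 UTC.
Oakridge City is UTC+5:00, so local arrival = 12:45 + 5:00 = 17:45 on Apr 11.

17:45 on April 11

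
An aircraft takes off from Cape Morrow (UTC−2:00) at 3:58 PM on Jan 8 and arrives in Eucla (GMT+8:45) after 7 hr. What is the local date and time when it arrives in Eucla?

9:43 AM on January 9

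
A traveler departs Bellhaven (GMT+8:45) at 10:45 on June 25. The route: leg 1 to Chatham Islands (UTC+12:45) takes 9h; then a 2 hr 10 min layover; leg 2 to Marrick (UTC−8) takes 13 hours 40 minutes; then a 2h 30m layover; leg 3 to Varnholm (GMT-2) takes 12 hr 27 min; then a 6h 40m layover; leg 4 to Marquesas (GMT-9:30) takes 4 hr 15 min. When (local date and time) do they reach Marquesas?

19:12 on Jun 26

Convert departure to UTC: 10:45 − 8:45 = 02:00 UTC on Jun 25.
Add 9 hours leg 1 → 11:00 UTC.
Add 2 hours 10 minutes layover in Chatham Islands → 13:10 UTC.
Add 13 hours 40 minutes leg 2 → 02:50 UTC (Jun 26).
Add 2 hours and 30 minutes layover in Marrick → 05:20 UTC.
Add 12 hours and 27 minutes leg 3 → 17:47 UTC.
Add 6 hours 40 minutes layover in Varnholm → 00:27 UTC (Jun 27).
Add 4 hours 15 minutes leg 4 → 04:42 UTC.
Marquesas is UTC−9:30, so local arrival = 04:42 − 9:30 = 19:12 on Jun 26.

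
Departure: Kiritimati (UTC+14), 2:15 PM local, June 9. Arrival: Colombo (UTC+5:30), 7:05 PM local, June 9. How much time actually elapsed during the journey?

13 hours 20 minutes

Departure in UTC: 2:15 PM − 14:00 = 12:15 AM on Jun 9.
Arrival in UTC: 7:05 PM − 5:30 = 1:35 PM on Jun 9.
Elapsed = 1:35 PM − 12:15 AM = 13 hours 20 minutes.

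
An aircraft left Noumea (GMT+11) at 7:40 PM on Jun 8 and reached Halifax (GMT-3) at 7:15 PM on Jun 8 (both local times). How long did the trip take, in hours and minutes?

13 hours 35 minutes

Departure in UTC: 7:40 PM − 11:00 = 8:40 AM on Jun 8.
Arrival in UTC: 7:15 PM + 3:00 = 10:15 PM on Jun 8.
Elapsed = 10:15 PM − 8:40 AM = 13 hours 35 minutes.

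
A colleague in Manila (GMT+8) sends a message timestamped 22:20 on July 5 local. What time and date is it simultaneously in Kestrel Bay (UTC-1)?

In UTC: 22:20 − 8:00 = 14:20 on Jul 5.
Kestrel Bay is UTC−1:00: 14:20 − 1:00 = 13:20 on Jul 5.

13:20 on Jul 5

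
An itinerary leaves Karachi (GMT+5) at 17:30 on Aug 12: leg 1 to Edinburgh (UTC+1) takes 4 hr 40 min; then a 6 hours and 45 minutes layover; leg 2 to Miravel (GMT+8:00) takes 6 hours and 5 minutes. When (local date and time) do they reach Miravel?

Convert departure to UTC: 17:30 − 5:00 = 12:30 UTC on Aug 12.
Add 4 hours and 40 minutes leg 1 → 17:10 UTC.
Add 6 hours 45 minutes layover in Edinburgh → 23:55 UTC.
Add 6 hours 5 minutes leg 2 → 06:00 UTC (Aug 13).
Miravel is UTC+8:00, so local arrival = 06:00 + 8:00 = 14:00 on Aug 13.

14:00 on August 13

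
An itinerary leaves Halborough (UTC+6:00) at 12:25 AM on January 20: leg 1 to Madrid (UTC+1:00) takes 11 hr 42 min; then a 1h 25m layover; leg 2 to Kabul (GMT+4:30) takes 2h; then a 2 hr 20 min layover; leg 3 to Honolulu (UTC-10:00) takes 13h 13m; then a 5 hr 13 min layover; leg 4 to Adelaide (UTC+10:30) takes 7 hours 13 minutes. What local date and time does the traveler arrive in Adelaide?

12:01 AM on January 22

Convert departure to UTC: 12:25 AM − 6:00 = 6:25 PM UTC on Jan 19.
Add 11 hours 42 minutes leg 1 → 6:07 AM UTC (Jan 20).
Add 1 hour and 25 minutes layover in Madrid → 7:32 AM UTC.
Add 2 hours leg 2 → 9:32 AM UTC.
Add 2 hours 20 minutes layover in Kabul → 11:52 AM UTC.
Add 13 hours 13 minutes leg 3 → 1:05 AM UTC (Jan 21).
Add 5 hours 13 minutes layover in Honolulu → 6:18 AM UTC.
Add 7 hours and 13 minutes leg 4 → 1:31 PM UTC.
Adelaide is UTC+10:30, so local arrival = 1:31 PM + 10:30 = 12:01 AM on Jan 22.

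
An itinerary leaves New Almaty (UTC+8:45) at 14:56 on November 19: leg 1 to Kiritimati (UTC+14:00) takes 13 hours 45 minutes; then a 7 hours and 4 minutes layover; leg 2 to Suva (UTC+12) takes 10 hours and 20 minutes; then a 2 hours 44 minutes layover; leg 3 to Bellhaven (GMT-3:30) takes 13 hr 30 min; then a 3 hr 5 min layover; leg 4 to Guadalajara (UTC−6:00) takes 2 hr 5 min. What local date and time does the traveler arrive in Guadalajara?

04:44 on November 21

Convert departure to UTC: 14:56 − 8:45 = 06:11 UTC on Nov 19.
Add 13 hours 45 minutes leg 1 → 19:56 UTC.
Add 7 hours and 4 minutes layover in Kiritimati → 03:00 UTC (Nov 20).
Add 10 hours and 20 minutes leg 2 → 13:20 UTC.
Add 2 hours and 44 minutes layover in Suva → 16:04 UTC.
Add 13 hours 30 minutes leg 3 → 05:34 UTC (Nov 21).
Add 3 hours 5 minutes layover in Bellhaven → 08:39 UTC.
Add 2 hours 5 minutes leg 4 → 10:44 UTC.
Guadalajara is UTC−6:00, so local arrival = 10:44 − 6:00 = 04:44 on Nov 21.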